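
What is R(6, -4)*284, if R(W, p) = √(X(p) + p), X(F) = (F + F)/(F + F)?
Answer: 284*I*√3 ≈ 491.9*I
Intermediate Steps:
X(F) = 1 (X(F) = (2*F)/((2*F)) = (2*F)*(1/(2*F)) = 1)
R(W, p) = √(1 + p)
R(6, -4)*284 = √(1 - 4)*284 = √(-3)*284 = (I*√3)*284 = 284*I*√3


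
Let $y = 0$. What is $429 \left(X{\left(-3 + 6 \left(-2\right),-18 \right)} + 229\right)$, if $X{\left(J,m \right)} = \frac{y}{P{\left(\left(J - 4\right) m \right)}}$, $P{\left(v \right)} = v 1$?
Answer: $98241$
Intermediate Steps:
$P{\left(v \right)} = v$
$X{\left(J,m \right)} = 0$ ($X{\left(J,m \right)} = \frac{0}{\left(J - 4\right) m} = \frac{0}{\left(-4 + J\right) m} = \frac{0}{m \left(-4 + J\right)} = 0 \frac{1}{m \left(-4 + J\right)} = 0$)
$429 \left(X{\left(-3 + 6 \left(-2\right),-18 \right)} + 229\right) = 429 \left(0 + 229\right) = 429 \cdot 229 = 98241$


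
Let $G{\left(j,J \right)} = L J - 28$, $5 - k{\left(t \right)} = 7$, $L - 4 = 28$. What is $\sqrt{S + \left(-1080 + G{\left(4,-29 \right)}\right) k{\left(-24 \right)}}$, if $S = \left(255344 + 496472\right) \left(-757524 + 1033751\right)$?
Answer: $8 \sqrt{3244873161} \approx 4.5571 \cdot 10^{5}$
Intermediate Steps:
$L = 32$ ($L = 4 + 28 = 32$)
$k{\left(t \right)} = -2$ ($k{\left(t \right)} = 5 - 7 = -2$)
$G{\left(j,J \right)} = -28 + 32 J$ ($G{\left(j,J \right)} = 32 J - 28 = -28 + 32 J$)
$S = 207671878232$ ($S = 751816 \cdot 276227 = 207671878232$)
$\sqrt{S + \left(-1080 + G{\left(4,-29 \right)}\right) k{\left(-24 \right)}} = \sqrt{207671878232 + \left(-1080 + \left(-28 + 32 \left(-29\right)\right)\right) \left(-2\right)} = \sqrt{207671878232 + \left(-1080 - 956\right) \left(-2\right)} = \sqrt{207671878232 - -4072} = \sqrt{207671878232 + 4072} = \sqrt{207671882304} = 8 \sqrt{3244873161}$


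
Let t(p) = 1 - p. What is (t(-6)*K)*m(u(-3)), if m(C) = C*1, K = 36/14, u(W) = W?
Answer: -54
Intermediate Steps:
K = 18/7 (K = 36*(1/14) = 18/7 ≈ 2.5714)
m(C) = C
(t(-6)*K)*m(u(-3)) = ((1 - 1*(-6))*(18/7))*(-3) = ((1 + 6)*(18/7))*(-3) = (7*(18/7))*(-3) = 18*(-3) = -54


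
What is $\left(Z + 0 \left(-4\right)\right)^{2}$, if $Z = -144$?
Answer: $20736$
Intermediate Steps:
$\left(Z + 0 \left(-4\right)\right)^{2} = \left(-144 + 0 \left(-4\right)\right)^{2} = \left(-144 + 0\right)^{2} = \left(-144\right)^{2} = 20736$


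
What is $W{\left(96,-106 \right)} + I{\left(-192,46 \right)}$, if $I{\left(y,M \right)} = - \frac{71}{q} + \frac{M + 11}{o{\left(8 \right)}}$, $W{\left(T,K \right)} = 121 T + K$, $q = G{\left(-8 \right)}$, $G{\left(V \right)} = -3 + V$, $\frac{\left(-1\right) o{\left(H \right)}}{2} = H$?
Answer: $\frac{2026269}{176} \approx 11513.0$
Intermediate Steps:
$o{\left(H \right)} = - 2 H$
$q = -11$ ($q = -3 - 8 = -11$)
$W{\left(T,K \right)} = K + 121 T$
$I{\left(y,M \right)} = \frac{1015}{176} - \frac{M}{16}$ ($I{\left(y,M \right)} = - \frac{71}{-11} + \frac{M + 11}{\left(-2\right) 8} = \left(-71\right) \left(- \frac{1}{11}\right) + \frac{11 + M}{-16} = \frac{71}{11} + \left(11 + M\right) \left(- \frac{1}{16}\right) = \frac{71}{11} - \left(\frac{11}{16} + \frac{M}{16}\right) = \frac{1015}{176} - \frac{M}{16}$)
$W{\left(96,-106 \right)} + I{\left(-192,46 \right)} = \left(-106 + 121 \cdot 96\right) + \left(\frac{1015}{176} - \frac{23}{8}\right) = \left(-106 + 11616\right) + \left(\frac{1015}{176} - \frac{23}{8}\right) = 11510 + \frac{509}{176} = \frac{2026269}{176}$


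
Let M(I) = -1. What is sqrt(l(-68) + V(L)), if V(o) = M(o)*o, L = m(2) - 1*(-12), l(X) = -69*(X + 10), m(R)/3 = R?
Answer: 4*sqrt(249) ≈ 63.119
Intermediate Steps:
m(R) = 3*R
l(X) = -690 - 69*X (l(X) = -69*(10 + X) = -690 - 69*X)
L = 18 (L = 3*2 - 1*(-12) = 6 + 12 = 18)
V(o) = -o
sqrt(l(-68) + V(L)) = sqrt((-690 - 69*(-68)) - 1*18) = sqrt((-690 + 4692) - 18) = sqrt(4002 - 18) = sqrt(3984) = 4*sqrt(249)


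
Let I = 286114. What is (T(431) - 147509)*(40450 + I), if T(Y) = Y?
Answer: -48030379992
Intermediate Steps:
(T(431) - 147509)*(40450 + I) = (431 - 147509)*(40450 + 286114) = -147078*326564 = -48030379992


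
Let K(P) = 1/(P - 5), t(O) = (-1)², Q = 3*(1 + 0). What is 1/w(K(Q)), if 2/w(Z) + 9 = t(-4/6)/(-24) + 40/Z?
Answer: -2137/48 ≈ -44.521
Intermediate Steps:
Q = 3 (Q = 3*1 = 3)
t(O) = 1
K(P) = 1/(-5 + P)
w(Z) = 2/(-217/24 + 40/Z) (w(Z) = 2/(-9 + (1/(-24) + 40/Z)) = 2/(-9 + (1*(-1/24) + 40/Z)) = 2/(-9 + (-1/24 + 40/Z)) = 2/(-217/24 + 40/Z))
1/w(K(Q)) = 1/(-48/((-5 + 3)*(-960 + 217/(-5 + 3)))) = 1/(-48/(-2*(-960 + 217/(-2)))) = 1/(-48*(-½)/(-960 + 217*(-½))) = 1/(-48*(-½)/(-960 - 217/2)) = 1/(-48*(-½)/(-2137/2)) = 1/(-48*(-½)*(-2/2137)) = 1/(-48/2137) = -2137/48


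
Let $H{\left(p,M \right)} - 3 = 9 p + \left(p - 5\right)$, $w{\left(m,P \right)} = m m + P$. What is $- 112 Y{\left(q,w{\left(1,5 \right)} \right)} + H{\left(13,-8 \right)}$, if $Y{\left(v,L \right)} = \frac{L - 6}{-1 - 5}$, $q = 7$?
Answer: $128$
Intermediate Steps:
$w{\left(m,P \right)} = P + m^{2}$ ($w{\left(m,P \right)} = m^{2} + P = P + m^{2}$)
$H{\left(p,M \right)} = -2 + 10 p$ ($H{\left(p,M \right)} = 3 + \left(9 p + \left(p - 5\right)\right) = 3 + \left(9 p + \left(-5 + p\right)\right) = 3 + \left(-5 + 10 p\right) = -2 + 10 p$)
$Y{\left(v,L \right)} = 1 - \frac{L}{6}$ ($Y{\left(v,L \right)} = \frac{-6 + L}{-6} = \left(-6 + L\right) \left(- \frac{1}{6}\right) = 1 - \frac{L}{6}$)
$- 112 Y{\left(q,w{\left(1,5 \right)} \right)} + H{\left(13,-8 \right)} = - 112 \left(1 - \frac{5 + 1^{2}}{6}\right) + \left(-2 + 10 \cdot 13\right) = - 112 \left(1 - \frac{5 + 1}{6}\right) + \left(-2 + 130\right) = - 112 \left(1 - 1\right) + 128 = \left(-112\right) 0 + 128 = 0 + 128 = 128$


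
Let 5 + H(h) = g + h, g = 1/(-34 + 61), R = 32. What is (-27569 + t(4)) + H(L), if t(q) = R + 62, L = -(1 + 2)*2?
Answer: -742121/27 ≈ -27486.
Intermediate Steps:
L = -6 (L = -3*2 = -1*6 = -6)
g = 1/27 ≈ 0.037037
t(q) = 94 (t(q) = 32 + 62 = 94)
H(h) = -134/27 + h (H(h) = -5 + (1/27 + h) = -134/27 + h)
(-27569 + t(4)) + H(L) = (-27569 + 94) + (-134/27 - 6) = -27475 - 296/27 = -742121/27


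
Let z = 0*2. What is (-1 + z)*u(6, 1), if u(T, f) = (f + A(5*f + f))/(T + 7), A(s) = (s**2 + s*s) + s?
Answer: -79/13 ≈ -6.0769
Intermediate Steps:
A(s) = s + 2*s**2 (A(s) = (s**2 + s**2) + s = 2*s**2 + s = s + 2*s**2)
z = 0
u(T, f) = (f + 6*f*(1 + 12*f))/(7 + T) (u(T, f) = (f + (5*f + f)*(1 + 2*(5*f + f)))/(T + 7) = (f + (6*f)*(1 + 2*(6*f)))/(7 + T) = (f + (6*f)*(1 + 12*f))/(7 + T) = (f + 6*f*(1 + 12*f))/(7 + T))
(-1 + z)*u(6, 1) = (-1 + 0)*(1*(7 + 72*1)/(7 + 6)) = -(7 + 72)/13 = -79/13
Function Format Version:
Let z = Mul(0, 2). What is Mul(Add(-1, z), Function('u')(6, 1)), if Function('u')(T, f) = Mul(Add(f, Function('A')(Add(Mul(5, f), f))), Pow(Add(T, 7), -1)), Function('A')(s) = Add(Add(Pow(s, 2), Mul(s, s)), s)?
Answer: Rational(-79, 13) ≈ -6.0769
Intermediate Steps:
Function('A')(s) = Add(s, Mul(2, Pow(s, 2))) (Function('A')(s) = Add(Add(Pow(s, 2), Pow(s, 2)), s) = Add(Mul(2, Pow(s, 2)), s) = Add(s, Mul(2, Pow(s, 2))))
z = 0
Function('u')(T, f) = Mul(Pow(Add(7, T), -1), Add(f, Mul(6, f, Add(1, Mul(12, f))))) (Function('u')(T, f) = Mul(Add(f, Mul(Add(Mul(5, f), f), Add(1, Mul(2, Add(Mul(5, f), f))))), Pow(Add(T, 7), -1)) = Mul(Add(f, Mul(Mul(6, f), Add(1, Mul(2, Mul(6, f))))), Pow(Add(7, T), -1)) = Mul(Add(f, Mul(Mul(6, f), Add(1, Mul(12, f)))), Pow(Add(7, T), -1)) = Mul(Add(f, Mul(6, f, Add(1, Mul(12, f)))), Pow(Add(7, T), -1)) = Mul(Pow(Add(7, T), -1), Add(f, Mul(6, f, Add(1, Mul(12, f))))))
Mul(Add(-1, z), Function('u')(6, 1)) = Mul(Add(-1, 0), Mul(1, Pow(Add(7, 6), -1), Add(7, Mul(72, 1)))) = Mul(-1, Mul(1, Pow(13, -1), Add(7, 72))) = Mul(-1, Mul(1, Rational(1, 13), 79)) = Mul(-1, Rational(79, 13)) = Rational(-79, 13)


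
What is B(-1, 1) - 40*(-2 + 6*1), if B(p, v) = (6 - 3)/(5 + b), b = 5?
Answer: -1597/10 ≈ -159.70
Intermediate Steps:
B(p, v) = 3/10 (B(p, v) = (6 - 3)/(5 + 5) = 3/10)
B(-1, 1) - 40*(-2 + 6*1) = 3/10 - 40*(-2 + 6*1) = 3/10 - 40*(-2 + 6) = 3/10 - 40*4 = 3/10 - 160 = -1597/10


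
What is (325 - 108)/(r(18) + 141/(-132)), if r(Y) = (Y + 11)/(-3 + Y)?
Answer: 143220/571 ≈ 250.82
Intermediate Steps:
r(Y) = (11 + Y)/(-3 + Y)
(325 - 108)/(r(18) + 141/(-132)) = (325 - 108)/((11 + 18)/(-3 + 18) + 141/(-132)) = 217/(29/15 + 141*(-1/132)) = 217/((1/15)*29 - 47/44) = 217/(29/15 - 47/44) = 217/(571/660) = 217*(660/571) = 143220/571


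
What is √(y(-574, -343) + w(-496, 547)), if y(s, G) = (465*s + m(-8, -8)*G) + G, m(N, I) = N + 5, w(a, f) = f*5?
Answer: I*√263489 ≈ 513.31*I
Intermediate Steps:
w(a, f) = 5*f
m(N, I) = 5 + N
y(s, G) = -2*G + 465*s (y(s, G) = (465*s + (5 - 8)*G) + G = (465*s - 3*G) + G = (-3*G + 465*s) + G = -2*G + 465*s)
√(y(-574, -343) + w(-496, 547)) = √((-2*(-343) + 465*(-574)) + 5*547) = √((686 - 266910) + 2735) = √(-266224 + 2735) = √(-263489) = I*√263489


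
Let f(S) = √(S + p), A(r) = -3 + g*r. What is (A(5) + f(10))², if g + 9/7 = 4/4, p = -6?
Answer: 289/49 ≈ 5.8980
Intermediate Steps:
g = -2/7 (g = -9/7 + 4/4 = -9/7 + 4*(¼) = -9/7 + 1 = -2/7 ≈ -0.28571)
A(r) = -3 - 2*r/7
f(S) = √(-6 + S) (f(S) = √(S - 6) = √(-6 + S))
(A(5) + f(10))² = ((-3 - 2/7*5) + √(-6 + 10))² = ((-3 - 10/7) + √4)² = (-31/7 + 2)² = (-17/7)² = 289/49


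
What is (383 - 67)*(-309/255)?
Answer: -32548/85 ≈ -382.92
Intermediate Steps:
(383 - 67)*(-309/255) = 316*(-309*1/255) = 316*(-103/85) = -32548/85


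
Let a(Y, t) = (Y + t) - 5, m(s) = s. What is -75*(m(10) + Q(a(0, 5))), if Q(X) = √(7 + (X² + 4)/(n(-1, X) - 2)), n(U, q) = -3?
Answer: -750 - 15*√155 ≈ -936.75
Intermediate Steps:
a(Y, t) = -5 + Y + t
Q(X) = √(31/5 - X²/5) (Q(X) = √(7 + (X² + 4)/(-3 - 2)) = √(7 + (4 + X²)/(-5)) = √(7 + (4 + X²)*(-⅕)) = √(7 + (-⅘ - X²/5)) = √(31/5 - X²/5))
-75*(m(10) + Q(a(0, 5))) = -75*(10 + √(155 - 5*(-5 + 0 + 5)²)/5) = -75*(10 + √(155 - 5*0²)/5) = -75*(10 + √(155 - 5*0)/5) = -75*(10 + √(155 + 0)/5) = -75*(10 + √155/5) = -750 - 15*√155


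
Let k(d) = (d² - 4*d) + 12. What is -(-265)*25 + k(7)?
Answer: 6658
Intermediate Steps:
k(d) = 12 + d² - 4*d
-(-265)*25 + k(7) = -(-265)*25 + (12 + 7² - 4*7) = -53*(-125) + (12 + 49 - 28) = 6625 + 33 = 6658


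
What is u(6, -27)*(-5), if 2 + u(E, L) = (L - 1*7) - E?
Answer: 210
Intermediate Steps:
u(E, L) = -9 + L - E (u(E, L) = -2 + ((L - 1*7) - E) = -2 + ((L - 7) - E) = -2 + ((-7 + L) - E) = -2 + (-7 + L - E) = -9 + L - E)
u(6, -27)*(-5) = (-9 - 27 - 1*6)*(-5) = (-9 - 27 - 6)*(-5) = -42*(-5) = 210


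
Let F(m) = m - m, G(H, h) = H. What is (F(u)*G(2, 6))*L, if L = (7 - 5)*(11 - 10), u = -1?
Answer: 0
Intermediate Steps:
F(m) = 0
L = 2 (L = 2*1 = 2)
(F(u)*G(2, 6))*L = (0*2)*2 = 0*2 = 0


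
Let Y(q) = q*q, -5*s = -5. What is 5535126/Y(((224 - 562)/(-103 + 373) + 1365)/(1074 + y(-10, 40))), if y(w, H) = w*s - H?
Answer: 26444476278374400/8473754809 ≈ 3.1208e+6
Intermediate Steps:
s = 1 (s = -⅕*(-5) = 1)
y(w, H) = w - H (y(w, H) = w*1 - H = w - H)
Y(q) = q²
5535126/Y(((224 - 562)/(-103 + 373) + 1365)/(1074 + y(-10, 40))) = 5535126/((((224 - 562)/(-103 + 373) + 1365)/(1074 + (-10 - 1*40)))²) = 5535126/(((-338/270 + 1365)/(1074 + (-10 - 40)))²) = 5535126/(((-338*1/270 + 1365)/(1074 - 50))²) = 5535126/(((-169/135 + 1365)/1024)²) = 5535126/(((184106/135)*(1/1024))²) = 5535126/((92053/69120)²) = 5535126/(8473754809/4777574400) = 5535126*(4777574400/8473754809) = 26444476278374400/8473754809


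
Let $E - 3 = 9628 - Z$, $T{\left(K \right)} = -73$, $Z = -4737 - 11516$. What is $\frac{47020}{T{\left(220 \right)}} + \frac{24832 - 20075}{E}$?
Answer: $- \frac{1216718419}{1889532} \approx -643.93$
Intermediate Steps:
$Z = -16253$ ($Z = -4737 - 11516 = -16253$)
$E = 25884$ ($E = 3 + \left(9628 - -16253\right) = 3 + \left(9628 + 16253\right) = 3 + 25881 = 25884$)
$\frac{47020}{T{\left(220 \right)}} + \frac{24832 - 20075}{E} = \frac{47020}{-73} + \frac{24832 - 20075}{25884} = 47020 \left(- \frac{1}{73}\right) + 4757 \cdot \frac{1}{25884} = - \frac{47020}{73} + \frac{4757}{25884} = - \frac{1216718419}{1889532}$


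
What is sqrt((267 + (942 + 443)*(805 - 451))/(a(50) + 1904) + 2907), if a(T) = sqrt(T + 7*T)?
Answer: 5*sqrt(117048945)/962 ≈ 56.231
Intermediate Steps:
a(T) = 2*sqrt(2)*sqrt(T) (a(T) = sqrt(8*T) = 2*sqrt(2)*sqrt(T))
sqrt((267 + (942 + 443)*(805 - 451))/(a(50) + 1904) + 2907) = sqrt((267 + (942 + 443)*(805 - 451))/(2*sqrt(2)*sqrt(50) + 1904) + 2907) = sqrt((267 + 1385*354)/(2*sqrt(2)*(5*sqrt(2)) + 1904) + 2907) = sqrt((267 + 490290)/(20 + 1904) + 2907) = sqrt(490557/1924 + 2907) = sqrt(6083625/1924) = 5*sqrt(117048945)/962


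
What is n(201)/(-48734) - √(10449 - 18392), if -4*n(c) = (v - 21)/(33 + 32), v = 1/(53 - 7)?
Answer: -193/116571728 - 13*I*√47 ≈ -1.6556e-6 - 89.124*I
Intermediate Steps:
v = 1/46 ≈ 0.021739
n(c) = 193/2392 (n(c) = -(1/46 - 21)/(4*(33 + 32)) = -(-965)/(184*65) = -¼*(-193/598) = 193/2392)
n(201)/(-48734) - √(10449 - 18392) = (193/2392)/(-48734) - √(10449 - 18392) = (193/2392)*(-1/48734) - √(-7943) = -193/116571728 - 13*I*√47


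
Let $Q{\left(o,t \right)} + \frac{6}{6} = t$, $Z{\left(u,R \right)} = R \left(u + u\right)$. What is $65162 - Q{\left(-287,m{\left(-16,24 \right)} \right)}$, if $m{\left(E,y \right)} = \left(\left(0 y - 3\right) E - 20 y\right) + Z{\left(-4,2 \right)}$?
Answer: $65611$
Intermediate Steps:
$Z{\left(u,R \right)} = 2 R u$ ($Z{\left(u,R \right)} = R 2 u = 2 R u$)
$m{\left(E,y \right)} = -16 - 20 y - 3 E$ ($m{\left(E,y \right)} = \left(\left(0 y - 3\right) E - 20 y\right) + 2 \cdot 2 \left(-4\right) = \left(\left(0 - 3\right) E - 20 y\right) - 16 = \left(- 3 E - 20 y\right) - 16 = \left(- 20 y - 3 E\right) - 16 = -16 - 20 y - 3 E$)
$Q{\left(o,t \right)} = -1 + t$
$65162 - Q{\left(-287,m{\left(-16,24 \right)} \right)} = 65162 - \left(-1 - 448\right) = 65162 - -449 = 65162 + 449 = 65611$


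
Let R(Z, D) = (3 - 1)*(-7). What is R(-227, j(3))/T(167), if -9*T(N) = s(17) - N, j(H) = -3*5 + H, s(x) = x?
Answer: -21/25 ≈ -0.84000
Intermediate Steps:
j(H) = -15 + H
T(N) = -17/9 + N/9 (T(N) = -(17 - N)/9 = -17/9 + N/9)
R(Z, D) = -14 (R(Z, D) = 2*(-7) = -14)
R(-227, j(3))/T(167) = -14/(-17/9 + (⅑)*167) = -14/(-17/9 + 167/9) = -14/50/3 = -14*3/50 = -21/25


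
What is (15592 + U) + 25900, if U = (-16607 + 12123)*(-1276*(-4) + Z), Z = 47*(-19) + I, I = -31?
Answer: -18701628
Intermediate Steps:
Z = -924 (Z = 47*(-19) - 31 = -893 - 31 = -924)
U = -18743120 (U = (-16607 + 12123)*(-1276*(-4) - 924) = -4484*(5104 - 924) = -4484*4180 = -18743120)
(15592 + U) + 25900 = (15592 - 18743120) + 25900 = -18727528 + 25900 = -18701628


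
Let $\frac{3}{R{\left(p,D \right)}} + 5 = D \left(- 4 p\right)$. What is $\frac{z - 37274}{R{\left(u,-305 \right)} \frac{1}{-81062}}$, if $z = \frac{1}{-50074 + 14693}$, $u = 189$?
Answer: $\frac{24649359378278056750}{106143} \approx 2.3223 \cdot 10^{14}$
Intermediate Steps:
$R{\left(p,D \right)} = \frac{3}{-5 - 4 D p}$ ($R{\left(p,D \right)} = \frac{3}{-5 + D \left(- 4 p\right)} = \frac{3}{-5 - 4 D p}$)
$z = - \frac{1}{35381}$ ($z = \frac{1}{-35381} = - \frac{1}{35381} \approx -2.8264 \cdot 10^{-5}$)
$\frac{z - 37274}{R{\left(u,-305 \right)} \frac{1}{-81062}} = \frac{- \frac{1}{35381} - 37274}{- \frac{3}{5 + 4 \left(-305\right) 189} \frac{1}{-81062}} = \frac{- \frac{1}{35381} - 37274}{- \frac{3}{5 - 230580} \left(- \frac{1}{81062}\right)} = - \frac{1318791395}{35381 - \frac{3}{-230575} \left(- \frac{1}{81062}\right)} = - \frac{1318791395}{35381 \left(-3\right) \left(- \frac{1}{230575}\right) \left(- \frac{1}{81062}\right)} = - \frac{1318791395}{35381 \cdot \frac{3}{230575} \left(- \frac{1}{81062}\right)} = - \frac{1318791395}{35381 \left(- \frac{3}{18690870650}\right)} = \left(- \frac{1318791395}{35381}\right) \left(- \frac{18690870650}{3}\right) = \frac{24649359378278056750}{106143}$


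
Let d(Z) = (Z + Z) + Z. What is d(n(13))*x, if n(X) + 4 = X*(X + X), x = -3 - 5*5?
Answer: -28056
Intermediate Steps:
x = -28 (x = -3 - 25 = -28)
n(X) = -4 + 2*X² (n(X) = -4 + X*(X + X) = -4 + X*(2*X) = -4 + 2*X²)
d(Z) = 3*Z (d(Z) = 2*Z + Z = 3*Z)
d(n(13))*x = (3*(-4 + 2*13²))*(-28) = (3*(-4 + 2*169))*(-28) = (3*(-4 + 338))*(-28) = (3*334)*(-28) = 1002*(-28) = -28056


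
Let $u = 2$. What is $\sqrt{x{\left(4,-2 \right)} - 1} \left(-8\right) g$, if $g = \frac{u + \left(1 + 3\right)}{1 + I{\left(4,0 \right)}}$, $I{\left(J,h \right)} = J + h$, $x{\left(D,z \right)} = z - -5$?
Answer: $- \frac{48 \sqrt{2}}{5} \approx -13.576$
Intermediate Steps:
$x{\left(D,z \right)} = 5 + z$ ($x{\left(D,z \right)} = z + 5 = 5 + z$)
$g = \frac{6}{5}$ ($g = \frac{2 + \left(1 + 3\right)}{1 + \left(4 + 0\right)} = \frac{2 + 4}{1 + 4} = \frac{6}{5} \approx 1.2$)
$\sqrt{x{\left(4,-2 \right)} - 1} \left(-8\right) g = \sqrt{\left(5 - 2\right) - 1} \left(-8\right) \frac{6}{5} = \sqrt{3 - 1} \left(-8\right) \frac{6}{5} = \sqrt{2} \left(-8\right) \frac{6}{5} = - 8 \sqrt{2} \cdot \frac{6}{5} = - \frac{48 \sqrt{2}}{5}$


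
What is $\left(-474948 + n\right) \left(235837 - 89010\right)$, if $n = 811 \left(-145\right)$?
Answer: $-87001311061$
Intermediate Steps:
$n = -117595$
$\left(-474948 + n\right) \left(235837 - 89010\right) = \left(-474948 - 117595\right) \left(235837 - 89010\right) = \left(-592543\right) 146827 = -87001311061$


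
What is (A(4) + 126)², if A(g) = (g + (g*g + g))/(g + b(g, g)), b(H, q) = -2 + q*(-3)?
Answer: 381924/25 ≈ 15277.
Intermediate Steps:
b(H, q) = -2 - 3*q
A(g) = (g² + 2*g)/(-2 - 2*g) (A(g) = (g + (g*g + g))/(g + (-2 - 3*g)) = (g + (g² + g))/(-2 - 2*g) = (g + (g + g²))/(-2 - 2*g) = (g² + 2*g)/(-2 - 2*g))
(A(4) + 126)² = (-1*4*(2 + 4)/(2 + 2*4) + 126)² = (-1*4*6/(2 + 8) + 126)² = (-1*4*6/10 + 126)² = (-1*4*⅒*6 + 126)² = (-12/5 + 126)² = (618/5)² = 381924/25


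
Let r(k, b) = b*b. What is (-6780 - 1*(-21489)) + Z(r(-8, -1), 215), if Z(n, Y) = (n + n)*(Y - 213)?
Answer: 14713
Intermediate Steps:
r(k, b) = b²
Z(n, Y) = 2*n*(-213 + Y) (Z(n, Y) = (2*n)*(-213 + Y) = 2*n*(-213 + Y))
(-6780 - 1*(-21489)) + Z(r(-8, -1), 215) = (-6780 - 1*(-21489)) + 2*(-1)²*(-213 + 215) = (-6780 + 21489) + 2*1*2 = 14709 + 4 = 14713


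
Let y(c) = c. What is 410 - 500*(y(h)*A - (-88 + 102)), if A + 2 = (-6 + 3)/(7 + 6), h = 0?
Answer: 7410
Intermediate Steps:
A = -29/13 (A = -2 + (-6 + 3)/(7 + 6) = -2 - 3/13 = -29/13 ≈ -2.2308)
410 - 500*(y(h)*A - (-88 + 102)) = 410 - 500*(0*(-29/13) - (-88 + 102)) = 410 - 500*(0 - 1*14) = 410 - 500*(0 - 14) = 410 - 500*(-14) = 410 + 7000 = 7410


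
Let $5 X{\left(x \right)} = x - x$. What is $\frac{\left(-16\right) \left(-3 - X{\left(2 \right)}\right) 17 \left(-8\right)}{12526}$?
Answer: $- \frac{3264}{6263} \approx -0.52116$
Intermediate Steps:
$X{\left(x \right)} = 0$ ($X{\left(x \right)} = \frac{x - x}{5} = \frac{1}{5} \cdot 0 = 0$)
$\frac{\left(-16\right) \left(-3 - X{\left(2 \right)}\right) 17 \left(-8\right)}{12526} = \frac{\left(-16\right) \left(-3 - 0\right) 17 \left(-8\right)}{12526} = - 16 \left(-3 + 0\right) 17 \left(-8\right) \frac{1}{12526} = - 16 \left(-3\right) 17 \left(-8\right) \frac{1}{12526} = - 16 \left(\left(-51\right) \left(-8\right)\right) \frac{1}{12526} = \left(-16\right) 408 \cdot \frac{1}{12526} = \left(-6528\right) \frac{1}{12526} = - \frac{3264}{6263}$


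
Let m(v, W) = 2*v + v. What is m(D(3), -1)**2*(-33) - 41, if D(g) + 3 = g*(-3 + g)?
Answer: -2714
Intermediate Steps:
D(g) = -3 + g*(-3 + g)
m(v, W) = 3*v
m(D(3), -1)**2*(-33) - 41 = (3*(-3 + 3**2 - 3*3))**2*(-33) - 41 = (3*(-3 + 9 - 9))**2*(-33) - 41 = (3*(-3))**2*(-33) - 41 = (-9)**2*(-33) - 41 = 81*(-33) - 41 = -2673 - 41 = -2714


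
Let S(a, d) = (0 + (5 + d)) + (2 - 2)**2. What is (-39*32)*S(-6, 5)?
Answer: -12480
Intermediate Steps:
S(a, d) = 5 + d (S(a, d) = (5 + d) + 0**2 = (5 + d) + 0 = 5 + d)
(-39*32)*S(-6, 5) = (-39*32)*(5 + 5) = -1248*10 = -12480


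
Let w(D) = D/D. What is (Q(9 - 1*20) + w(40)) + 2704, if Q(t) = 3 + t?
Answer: 2697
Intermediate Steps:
w(D) = 1
(Q(9 - 1*20) + w(40)) + 2704 = ((3 + (9 - 1*20)) + 1) + 2704 = ((3 + (9 - 20)) + 1) + 2704 = ((3 - 11) + 1) + 2704 = (-8 + 1) + 2704 = -7 + 2704 = 2697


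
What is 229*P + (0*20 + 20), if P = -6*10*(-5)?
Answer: 68720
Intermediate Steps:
P = 300 (P = -60*(-5) = 300)
229*P + (0*20 + 20) = 229*300 + (0*20 + 20) = 68700 + (0 + 20) = 68700 + 20 = 68720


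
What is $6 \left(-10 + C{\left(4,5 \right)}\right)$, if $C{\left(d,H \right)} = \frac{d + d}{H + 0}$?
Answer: $- \frac{252}{5} \approx -50.4$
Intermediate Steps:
$C{\left(d,H \right)} = \frac{2 d}{H}$
$6 \left(-10 + C{\left(4,5 \right)}\right) = 6 \left(-10 + 2 \cdot 4 \cdot \frac{1}{5}\right) = 6 \left(-10 + \frac{8}{5}\right) = 6 \left(- \frac{42}{5}\right) = - \frac{252}{5}$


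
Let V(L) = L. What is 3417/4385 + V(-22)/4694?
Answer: 7971464/10291595 ≈ 0.77456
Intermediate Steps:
3417/4385 + V(-22)/4694 = 3417/4385 - 22/4694 = 3417*(1/4385) - 22*1/4694 = 3417/4385 - 11/2347 = 7971464/10291595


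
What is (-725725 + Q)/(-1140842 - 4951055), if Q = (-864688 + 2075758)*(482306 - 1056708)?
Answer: 99377393695/870271 ≈ 1.1419e+5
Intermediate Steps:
Q = -695641030140 (Q = 1211070*(-574402) = -695641030140)
(-725725 + Q)/(-1140842 - 4951055) = (-725725 - 695641030140)/(-1140842 - 4951055) = -695641755865/(-6091897) = -695641755865*(-1/6091897) = 99377393695/870271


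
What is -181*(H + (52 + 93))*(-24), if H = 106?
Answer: 1090344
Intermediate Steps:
-181*(H + (52 + 93))*(-24) = -181*(106 + (52 + 93))*(-24) = -181*(106 + 145)*(-24) = -181*251*(-24) = -45431*(-24) = 1090344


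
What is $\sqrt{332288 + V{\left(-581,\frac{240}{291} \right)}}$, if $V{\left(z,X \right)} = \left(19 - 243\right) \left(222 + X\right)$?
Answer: $\frac{40 \sqrt{1660543}}{97} \approx 531.39$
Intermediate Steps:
$V{\left(z,X \right)} = -49728 - 224 X$ ($V{\left(z,X \right)} = - 224 \left(222 + X\right) = -49728 - 224 X$)
$\sqrt{332288 + V{\left(-581,\frac{240}{291} \right)}} = \sqrt{332288 - \left(49728 + 224 \cdot \frac{240}{291}\right)} = \sqrt{332288 - \left(49728 + 224 \cdot 240 \cdot \frac{1}{291}\right)} = \sqrt{332288 - \frac{4841536}{97}} = \sqrt{\frac{27390400}{97}} = \frac{40 \sqrt{1660543}}{97}$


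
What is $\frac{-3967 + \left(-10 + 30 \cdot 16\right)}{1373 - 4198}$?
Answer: $\frac{3497}{2825} \approx 1.2379$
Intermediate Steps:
$\frac{-3967 + \left(-10 + 30 \cdot 16\right)}{1373 - 4198} = \frac{-3967 + \left(-10 + 480\right)}{-2825} = \left(-3967 + 470\right) \left(- \frac{1}{2825}\right) = \left(-3497\right) \left(- \frac{1}{2825}\right) = \frac{3497}{2825}$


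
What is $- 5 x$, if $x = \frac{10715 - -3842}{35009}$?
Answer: $- \frac{72785}{35009} \approx -2.079$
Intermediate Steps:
$x = \frac{14557}{35009}$ ($x = \left(10715 + 3842\right) \frac{1}{35009} = 14557 \cdot \frac{1}{35009} = \frac{14557}{35009} \approx 0.41581$)
$- 5 x = \left(-5\right) \frac{14557}{35009} = - \frac{72785}{35009}$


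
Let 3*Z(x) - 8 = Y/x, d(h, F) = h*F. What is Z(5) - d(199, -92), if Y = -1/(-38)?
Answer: 3479027/190 ≈ 18311.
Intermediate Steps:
Y = 1/38 (Y = -1*(-1/38) = 1/38 ≈ 0.026316)
d(h, F) = F*h
Z(x) = 8/3 + 1/(114*x) (Z(x) = 8/3 + (1/(38*x))/3 = 8/3 + 1/(114*x))
Z(5) - d(199, -92) = (1/114)*(1 + 304*5)/5 - (-92)*199 = (1/114)*(⅕)*(1 + 1520) - 1*(-18308) = (1/114)*(⅕)*1521 + 18308 = 507/190 + 18308 = 3479027/190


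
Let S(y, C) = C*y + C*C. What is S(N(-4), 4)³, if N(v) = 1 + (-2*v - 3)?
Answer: 64000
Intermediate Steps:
N(v) = -2 - 2*v (N(v) = 1 + (-3 - 2*v) = -2 - 2*v)
S(y, C) = C² + C*y (S(y, C) = C*y + C² = C² + C*y)
S(N(-4), 4)³ = (4*(4 + (-2 - 2*(-4))))³ = (4*(4 + (-2 + 8)))³ = (4*(4 + 6))³ = (4*10)³ = 40³ = 64000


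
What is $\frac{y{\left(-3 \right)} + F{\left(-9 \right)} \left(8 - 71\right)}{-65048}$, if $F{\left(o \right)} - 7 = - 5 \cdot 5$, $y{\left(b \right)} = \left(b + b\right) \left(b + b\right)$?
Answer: $- \frac{585}{32524} \approx -0.017987$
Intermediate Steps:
$y{\left(b \right)} = 4 b^{2}$ ($y{\left(b \right)} = 2 b 2 b = 4 b^{2}$)
$F{\left(o \right)} = -18$ ($F{\left(o \right)} = 7 - 5 \cdot 5 = 7 - 25 = -18$)
$\frac{y{\left(-3 \right)} + F{\left(-9 \right)} \left(8 - 71\right)}{-65048} = \frac{4 \left(-3\right)^{2} - 18 \left(8 - 71\right)}{-65048} = \left(4 \cdot 9 - 18 \left(8 - 71\right)\right) \left(- \frac{1}{65048}\right) = \left(36 - -1134\right) \left(- \frac{1}{65048}\right) = \left(36 + 1134\right) \left(- \frac{1}{65048}\right) = 1170 \left(- \frac{1}{65048}\right) = - \frac{585}{32524}$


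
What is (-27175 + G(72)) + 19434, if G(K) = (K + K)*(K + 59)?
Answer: 11123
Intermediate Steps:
G(K) = 2*K*(59 + K) (G(K) = (2*K)*(59 + K) = 2*K*(59 + K))
(-27175 + G(72)) + 19434 = (-27175 + 2*72*(59 + 72)) + 19434 = (-27175 + 2*72*131) + 19434 = (-27175 + 18864) + 19434 = -8311 + 19434 = 11123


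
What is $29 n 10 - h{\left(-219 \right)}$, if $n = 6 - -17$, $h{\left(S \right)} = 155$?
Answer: $6515$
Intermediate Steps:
$n = 23$ ($n = 6 + 17 = 23$)
$29 n 10 - h{\left(-219 \right)} = 29 \cdot 23 \cdot 10 - 155 = 667 \cdot 10 - 155 = 6670 - 155 = 6515$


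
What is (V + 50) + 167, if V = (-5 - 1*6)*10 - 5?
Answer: 102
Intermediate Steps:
V = -115 (V = (-5 - 6)*10 - 5 = -11*10 - 5 = -110 - 5 = -115)
(V + 50) + 167 = (-115 + 50) + 167 = -65 + 167 = 102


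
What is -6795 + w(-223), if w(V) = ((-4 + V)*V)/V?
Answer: -7022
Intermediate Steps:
w(V) = -4 + V (w(V) = (V*(-4 + V))/V = -4 + V)
-6795 + w(-223) = -6795 + (-4 - 223) = -6795 - 227 = -7022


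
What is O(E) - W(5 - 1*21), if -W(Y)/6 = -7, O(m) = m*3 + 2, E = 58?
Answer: 134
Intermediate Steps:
O(m) = 2 + 3*m (O(m) = 3*m + 2 = 2 + 3*m)
W(Y) = 42 (W(Y) = -6*(-7) = 42)
O(E) - W(5 - 1*21) = (2 + 3*58) - 1*42 = (2 + 174) - 42 = 176 - 42 = 134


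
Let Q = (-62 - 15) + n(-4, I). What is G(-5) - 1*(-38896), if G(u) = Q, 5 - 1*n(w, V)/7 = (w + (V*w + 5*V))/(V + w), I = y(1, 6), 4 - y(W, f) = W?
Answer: 38847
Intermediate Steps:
y(W, f) = 4 - W
I = 3 (I = 4 - 1*1 = 4 - 1 = 3)
n(w, V) = 35 - 7*(w + 5*V + V*w)/(V + w) (n(w, V) = 35 - 7*(w + (V*w + 5*V))/(V + w) = 35 - 7*(w + (5*V + V*w))/(V + w) = 35 - 7*(w + 5*V + V*w)/(V + w))
Q = -49 (Q = (-62 - 15) + 7*(-4)*(4 - 1*3)/(3 - 4) = -77 + 7*(-4)*(4 - 3)/(-1) = -77 + 7*(-4)*(-1)*1 = -77 + 28 = -49)
G(u) = -49
G(-5) - 1*(-38896) = -49 - 1*(-38896) = -49 + 38896 = 38847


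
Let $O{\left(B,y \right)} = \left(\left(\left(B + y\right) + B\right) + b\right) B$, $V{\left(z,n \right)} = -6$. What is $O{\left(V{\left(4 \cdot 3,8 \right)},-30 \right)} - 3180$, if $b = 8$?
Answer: $-2976$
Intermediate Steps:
$O{\left(B,y \right)} = B \left(8 + y + 2 B\right)$ ($O{\left(B,y \right)} = \left(\left(\left(B + y\right) + B\right) + 8\right) B = \left(\left(y + 2 B\right) + 8\right) B = \left(8 + y + 2 B\right) B = B \left(8 + y + 2 B\right)$)
$O{\left(V{\left(4 \cdot 3,8 \right)},-30 \right)} - 3180 = - 6 \left(8 - 30 + 2 \left(-6\right)\right) - 3180 = - 6 \left(8 - 30 - 12\right) - 3180 = \left(-6\right) \left(-34\right) - 3180 = 204 - 3180 = -2976$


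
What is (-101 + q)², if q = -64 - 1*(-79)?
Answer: 7396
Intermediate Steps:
q = 15 (q = -64 + 79 = 15)
(-101 + q)² = (-101 + 15)² = (-86)² = 7396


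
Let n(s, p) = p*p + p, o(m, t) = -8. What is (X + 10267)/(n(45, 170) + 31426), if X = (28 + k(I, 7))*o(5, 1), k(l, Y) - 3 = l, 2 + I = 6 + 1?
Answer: 9979/60496 ≈ 0.16495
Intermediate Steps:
I = 5 (I = -2 + (6 + 1) = -2 + 7 = 5)
k(l, Y) = 3 + l
n(s, p) = p + p² (n(s, p) = p² + p = p + p²)
X = -288 (X = (28 + (3 + 5))*(-8) = (28 + 8)*(-8) = 36*(-8) = -288)
(X + 10267)/(n(45, 170) + 31426) = (-288 + 10267)/(170*(1 + 170) + 31426) = 9979/(170*171 + 31426) = 9979/(29070 + 31426) = 9979/60496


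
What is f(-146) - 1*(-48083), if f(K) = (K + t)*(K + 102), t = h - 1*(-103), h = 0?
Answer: 49975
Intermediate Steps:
t = 103 (t = 0 - 1*(-103) = 0 + 103 = 103)
f(K) = (102 + K)*(103 + K) (f(K) = (K + 103)*(K + 102) = (103 + K)*(102 + K) = (102 + K)*(103 + K))
f(-146) - 1*(-48083) = (10506 + (-146)**2 + 205*(-146)) - 1*(-48083) = (10506 + 21316 - 29930) + 48083 = 1892 + 48083 = 49975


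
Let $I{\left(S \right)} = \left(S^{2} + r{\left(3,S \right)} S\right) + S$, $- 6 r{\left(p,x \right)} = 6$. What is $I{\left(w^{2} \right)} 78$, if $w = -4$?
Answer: $19968$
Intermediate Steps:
$r{\left(p,x \right)} = -1$ ($r{\left(p,x \right)} = \left(- \frac{1}{6}\right) 6 = -1$)
$I{\left(S \right)} = S^{2}$ ($I{\left(S \right)} = \left(S^{2} - S\right) + S = S^{2}$)
$I{\left(w^{2} \right)} 78 = \left(\left(-4\right)^{2}\right)^{2} \cdot 78 = 16^{2} \cdot 78 = 256 \cdot 78 = 19968$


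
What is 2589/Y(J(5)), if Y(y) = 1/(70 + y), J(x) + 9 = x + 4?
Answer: 181230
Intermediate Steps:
J(x) = -5 + x (J(x) = -9 + (x + 4) = -9 + (4 + x) = -5 + x)
2589/Y(J(5)) = 2589/(1/(70 + (-5 + 5))) = 2589/(1/(70 + 0)) = 2589/(1/70) = 2589*70 = 181230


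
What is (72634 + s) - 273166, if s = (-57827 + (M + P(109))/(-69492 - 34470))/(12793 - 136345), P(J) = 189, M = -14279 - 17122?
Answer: -429294996724901/2140785504 ≈ -2.0053e+5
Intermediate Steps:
M = -31401
s = 1001963227/2140785504 (s = (-57827 + (-31401 + 189)/(-69492 - 34470))/(12793 - 136345) = (-57827 - 31212/(-103962))/(-123552) = (-57827 - 31212*(-1/103962))*(-1/123552) = (-57827 + 5202/17327)*(-1/123552) = -1001963227/17327*(-1/123552) = 1001963227/2140785504 ≈ 0.46804)
(72634 + s) - 273166 = (72634 + 1001963227/2140785504) - 273166 = 155494816260763/2140785504 - 273166 = -429294996724901/2140785504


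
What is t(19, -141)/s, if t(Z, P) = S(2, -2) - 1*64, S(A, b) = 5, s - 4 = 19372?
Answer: -59/19376 ≈ -0.0030450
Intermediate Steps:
s = 19376 (s = 4 + 19372 = 19376)
t(Z, P) = -59 (t(Z, P) = 5 - 1*64 = 5 - 64 = -59)
t(19, -141)/s = -59/19376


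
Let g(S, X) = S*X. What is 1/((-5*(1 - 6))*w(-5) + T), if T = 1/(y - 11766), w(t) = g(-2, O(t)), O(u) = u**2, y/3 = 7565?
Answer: -10929/13661249 ≈ -0.00080000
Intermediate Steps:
y = 22695 (y = 3*7565 = 22695)
w(t) = -2*t**2
T = 1/10929 (T = 1/(22695 - 11766) = 1/10929 ≈ 9.1500e-5)
1/((-5*(1 - 6))*w(-5) + T) = 1/((-5*(1 - 6))*(-2*(-5)**2) + 1/10929) = 1/((-5*(-5))*(-2*25) + 1/10929) = 1/(25*(-50) + 1/10929) = 1/(-1250 + 1/10929) = 1/(-13661249/10929) = -10929/13661249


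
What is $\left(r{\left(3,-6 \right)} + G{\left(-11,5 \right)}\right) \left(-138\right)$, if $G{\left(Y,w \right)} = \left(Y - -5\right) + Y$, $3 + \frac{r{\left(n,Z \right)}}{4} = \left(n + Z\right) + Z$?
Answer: $8970$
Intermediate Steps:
$r{\left(n,Z \right)} = -12 + 4 n + 8 Z$ ($r{\left(n,Z \right)} = -12 + 4 \left(\left(n + Z\right) + Z\right) = -12 + 4 \left(\left(Z + n\right) + Z\right) = -12 + 4 \left(n + 2 Z\right) = -12 + \left(4 n + 8 Z\right) = -12 + 4 n + 8 Z$)
$G{\left(Y,w \right)} = 5 + 2 Y$ ($G{\left(Y,w \right)} = \left(Y + 5\right) + Y = \left(5 + Y\right) + Y = 5 + 2 Y$)
$\left(r{\left(3,-6 \right)} + G{\left(-11,5 \right)}\right) \left(-138\right) = \left(\left(-12 + 4 \cdot 3 + 8 \left(-6\right)\right) + \left(5 + 2 \left(-11\right)\right)\right) \left(-138\right) = \left(\left(-12 + 12 - 48\right) + \left(5 - 22\right)\right) \left(-138\right) = \left(-48 - 17\right) \left(-138\right) = \left(-65\right) \left(-138\right) = 8970$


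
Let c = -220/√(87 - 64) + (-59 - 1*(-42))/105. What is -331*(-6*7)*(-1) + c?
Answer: -1459727/105 - 220*√23/23 ≈ -13948.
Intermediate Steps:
c = -17/105 - 220*√23/23 (c = -220*√23/23 + (-59 + 42)*(1/105) = -220*√23/23 - 17*1/105 = -220*√23/23 - 17/105 = -17/105 - 220*√23/23 ≈ -46.035)
-331*(-6*7)*(-1) + c = -331*(-6*7)*(-1) + (-17/105 - 220*√23/23) = -(-13902)*(-1) + (-17/105 - 220*√23/23) = -331*42 + (-17/105 - 220*√23/23) = -13902 + (-17/105 - 220*√23/23) = -1459727/105 - 220*√23/23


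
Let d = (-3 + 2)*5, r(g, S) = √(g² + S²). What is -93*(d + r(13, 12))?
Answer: 465 - 93*√313 ≈ -1180.3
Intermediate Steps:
r(g, S) = √(S² + g²)
d = -5 (d = -1*5 = -5)
-93*(d + r(13, 12)) = -93*(-5 + √(12² + 13²)) = -93*(-5 + √(144 + 169)) = -93*(-5 + √313) = 465 - 93*√313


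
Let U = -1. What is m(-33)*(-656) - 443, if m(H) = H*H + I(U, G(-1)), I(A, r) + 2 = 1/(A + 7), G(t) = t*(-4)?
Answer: -2140873/3 ≈ -7.1362e+5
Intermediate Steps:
G(t) = -4*t
I(A, r) = -2 + 1/(7 + A) (I(A, r) = -2 + 1/(A + 7) = -2 + 1/(7 + A))
m(H) = -11/6 + H² (m(H) = H*H + (-13 - 2*(-1))/(7 - 1) = H² + (-13 + 2)/6 = H² + (⅙)*(-11) = H² - 11/6 = -11/6 + H²)
m(-33)*(-656) - 443 = (-11/6 + (-33)²)*(-656) - 443 = (-11/6 + 1089)*(-656) - 443 = (6523/6)*(-656) - 443 = -2139544/3 - 443 = -2140873/3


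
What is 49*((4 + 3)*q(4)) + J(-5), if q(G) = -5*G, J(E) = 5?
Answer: -6855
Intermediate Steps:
49*((4 + 3)*q(4)) + J(-5) = 49*((4 + 3)*(-5*4)) + 5 = 49*(7*(-20)) + 5 = 49*(-140) + 5 = -6860 + 5 = -6855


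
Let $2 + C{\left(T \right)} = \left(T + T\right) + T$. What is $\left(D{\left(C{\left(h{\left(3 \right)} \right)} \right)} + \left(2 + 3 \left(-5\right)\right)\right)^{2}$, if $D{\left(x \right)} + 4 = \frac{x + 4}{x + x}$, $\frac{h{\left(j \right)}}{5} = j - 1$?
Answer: $\frac{13225}{49} \approx 269.9$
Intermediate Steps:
$h{\left(j \right)} = -5 + 5 j$ ($h{\left(j \right)} = 5 \left(j - 1\right) = 5 \left(-1 + j\right) = -5 + 5 j$)
$C{\left(T \right)} = -2 + 3 T$ ($C{\left(T \right)} = -2 + \left(\left(T + T\right) + T\right) = -2 + \left(2 T + T\right) = -2 + 3 T$)
$D{\left(x \right)} = -4 + \frac{4 + x}{2 x}$ ($D{\left(x \right)} = -4 + \frac{x + 4}{x + x} = -4 + \frac{4 + x}{2 x}$)
$\left(D{\left(C{\left(h{\left(3 \right)} \right)} \right)} + \left(2 + 3 \left(-5\right)\right)\right)^{2} = \left(\left(- \frac{7}{2} + \frac{2}{-2 + 3 \left(-5 + 5 \cdot 3\right)}\right) + \left(2 + 3 \left(-5\right)\right)\right)^{2} = \left(\left(- \frac{7}{2} + \frac{2}{-2 + 3 \left(-5 + 15\right)}\right) + \left(2 - 15\right)\right)^{2} = \left(\left(- \frac{7}{2} + \frac{2}{-2 + 3 \cdot 10}\right) - 13\right)^{2} = \left(\left(- \frac{7}{2} + \frac{2}{-2 + 30}\right) - 13\right)^{2} = \left(\left(- \frac{7}{2} + \frac{2}{28}\right) - 13\right)^{2} = \left(\left(- \frac{7}{2} + 2 \cdot \frac{1}{28}\right) - 13\right)^{2} = \left(\left(- \frac{7}{2} + \frac{1}{14}\right) - 13\right)^{2} = \left(- \frac{24}{7} - 13\right)^{2} = \left(- \frac{115}{7}\right)^{2} = \frac{13225}{49}$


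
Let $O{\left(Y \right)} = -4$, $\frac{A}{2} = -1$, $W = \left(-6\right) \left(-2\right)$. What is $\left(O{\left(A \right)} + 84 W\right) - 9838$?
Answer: $-8834$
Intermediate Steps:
$W = 12$
$A = -2$ ($A = 2 \left(-1\right) = -2$)
$\left(O{\left(A \right)} + 84 W\right) - 9838 = \left(-4 + 84 \cdot 12\right) - 9838 = \left(-4 + 1008\right) - 9838 = 1004 - 9838 = -8834$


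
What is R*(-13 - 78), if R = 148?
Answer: -13468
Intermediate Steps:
R*(-13 - 78) = 148*(-13 - 78) = 148*(-91) = -13468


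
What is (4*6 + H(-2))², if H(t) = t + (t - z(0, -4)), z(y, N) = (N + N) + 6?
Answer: 484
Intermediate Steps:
z(y, N) = 6 + 2*N (z(y, N) = 2*N + 6 = 6 + 2*N)
H(t) = 2 + 2*t (H(t) = t + (t - (6 + 2*(-4))) = t + (t - (6 - 8)) = t + (t - 1*(-2)) = t + (t + 2) = t + (2 + t) = 2 + 2*t)
(4*6 + H(-2))² = (4*6 + (2 + 2*(-2)))² = (24 + (2 - 4))² = (24 - 2)² = 22² = 484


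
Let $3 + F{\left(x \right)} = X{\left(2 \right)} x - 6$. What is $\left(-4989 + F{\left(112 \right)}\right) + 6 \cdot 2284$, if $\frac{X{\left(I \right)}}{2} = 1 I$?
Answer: $9154$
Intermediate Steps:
$X{\left(I \right)} = 2 I$ ($X{\left(I \right)} = 2 \cdot 1 I = 2 I$)
$F{\left(x \right)} = -9 + 4 x$ ($F{\left(x \right)} = -3 + \left(2 \cdot 2 x - 6\right) = -3 + \left(4 x - 6\right) = -3 + \left(-6 + 4 x\right) = -9 + 4 x$)
$\left(-4989 + F{\left(112 \right)}\right) + 6 \cdot 2284 = \left(-4989 + \left(-9 + 4 \cdot 112\right)\right) + 6 \cdot 2284 = \left(-4989 + \left(-9 + 448\right)\right) + 13704 = \left(-4989 + 439\right) + 13704 = -4550 + 13704 = 9154$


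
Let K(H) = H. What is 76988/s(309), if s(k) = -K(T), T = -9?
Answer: 76988/9 ≈ 8554.2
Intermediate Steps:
s(k) = 9 (s(k) = -1*(-9) = 9)
76988/s(309) = 76988/9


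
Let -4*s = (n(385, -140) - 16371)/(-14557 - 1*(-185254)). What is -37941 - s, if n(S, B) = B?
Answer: -25905676019/682788 ≈ -37941.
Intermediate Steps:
s = 16511/682788 (s = -(-140 - 16371)/(4*(-14557 - 1*(-185254))) = -(-16511)/(4*(-14557 + 185254)) = -(-16511)/(4*170697) = -¼*(-16511/170697) = 16511/682788 ≈ 0.024182)
-37941 - s = -37941 - 1*16511/682788 = -37941 - 16511/682788 = -25905676019/682788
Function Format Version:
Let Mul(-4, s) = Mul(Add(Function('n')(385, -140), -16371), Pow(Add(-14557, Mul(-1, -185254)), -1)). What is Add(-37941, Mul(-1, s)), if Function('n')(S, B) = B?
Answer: Rational(-25905676019, 682788) ≈ -37941.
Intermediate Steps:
s = Rational(16511, 682788) (s = Mul(Rational(-1, 4), Mul(Add(-140, -16371), Pow(Add(-14557, Mul(-1, -185254)), -1))) = Mul(Rational(-1, 4), Mul(-16511, Pow(Add(-14557, 185254), -1))) = Mul(Rational(-1, 4), Mul(-16511, Pow(170697, -1))) = Mul(Rational(-1, 4), Mul(-16511, Rational(1, 170697))) = Mul(Rational(-1, 4), Rational(-16511, 170697)) = Rational(16511, 682788) ≈ 0.024182)
Add(-37941, Mul(-1, s)) = Add(-37941, Mul(-1, Rational(16511, 682788))) = Add(-37941, Rational(-16511, 682788)) = Rational(-25905676019, 682788)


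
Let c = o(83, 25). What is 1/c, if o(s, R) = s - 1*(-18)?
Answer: 1/101 ≈ 0.0099010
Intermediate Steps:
o(s, R) = 18 + s (o(s, R) = s + 18 = 18 + s)
c = 101 (c = 18 + 83 = 101)
1/c = 1/101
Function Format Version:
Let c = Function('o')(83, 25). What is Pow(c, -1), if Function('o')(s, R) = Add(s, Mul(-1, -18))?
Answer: Rational(1, 101) ≈ 0.0099010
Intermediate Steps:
Function('o')(s, R) = Add(18, s) (Function('o')(s, R) = Add(s, 18) = Add(18, s))
c = 101 (c = Add(18, 83) = 101)
Pow(c, -1) = Pow(101, -1) = Rational(1, 101)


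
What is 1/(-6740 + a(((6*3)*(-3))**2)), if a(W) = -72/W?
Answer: -81/545942 ≈ -0.00014837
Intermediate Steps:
1/(-6740 + a(((6*3)*(-3))**2)) = 1/(-6740 - 72/(((6*3)*(-3))**2)) = 1/(-6740 - 72/((18*(-3))**2)) = 1/(-6740 - 72/((-54)**2)) = 1/(-6740 - 72/2916) = 1/(-6740 - 72*1/2916) = 1/(-6740 - 2/81) = 1/(-545942/81) = -81/545942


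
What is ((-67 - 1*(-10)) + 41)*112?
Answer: -1792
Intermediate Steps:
((-67 - 1*(-10)) + 41)*112 = ((-67 + 10) + 41)*112 = (-57 + 41)*112 = -16*112 = -1792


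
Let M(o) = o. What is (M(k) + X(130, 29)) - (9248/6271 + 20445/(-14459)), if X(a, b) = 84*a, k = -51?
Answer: 985512689804/90672389 ≈ 10869.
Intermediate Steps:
(M(k) + X(130, 29)) - (9248/6271 + 20445/(-14459)) = (-51 + 84*130) - (9248/6271 + 20445/(-14459)) = (-51 + 10920) - (9248*(1/6271) + 20445*(-1/14459)) = 10869 - (9248/6271 - 20445/14459) = 10869 - 1*5506237/90672389 = 10869 - 5506237/90672389 = 985512689804/90672389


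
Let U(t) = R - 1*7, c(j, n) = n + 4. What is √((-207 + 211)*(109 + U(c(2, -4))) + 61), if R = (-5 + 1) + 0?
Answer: √453 ≈ 21.284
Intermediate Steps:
R = -4 (R = -4 + 0 = -4)
c(j, n) = 4 + n
U(t) = -11 (U(t) = -4 - 1*7 = -4 - 7 = -11)
√((-207 + 211)*(109 + U(c(2, -4))) + 61) = √((-207 + 211)*(109 - 11) + 61) = √(4*98 + 61) = √(392 + 61) = √453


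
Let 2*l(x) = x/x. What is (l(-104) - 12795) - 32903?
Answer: -91395/2 ≈ -45698.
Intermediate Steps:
l(x) = 1/2 (l(x) = (x/x)/2 = (1/2)*1 = 1/2)
(l(-104) - 12795) - 32903 = (1/2 - 12795) - 32903 = -25589/2 - 32903 = -91395/2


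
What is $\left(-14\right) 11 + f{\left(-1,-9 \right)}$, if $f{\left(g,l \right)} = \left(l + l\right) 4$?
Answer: $-226$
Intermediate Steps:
$f{\left(g,l \right)} = 8 l$ ($f{\left(g,l \right)} = 2 l 4 = 8 l$)
$\left(-14\right) 11 + f{\left(-1,-9 \right)} = \left(-14\right) 11 + 8 \left(-9\right) = -154 - 72 = -226$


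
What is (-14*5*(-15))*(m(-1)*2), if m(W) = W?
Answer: -2100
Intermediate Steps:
(-14*5*(-15))*(m(-1)*2) = (-14*5*(-15))*(-1*2) = -70*(-15)*(-2) = 1050*(-2) = -2100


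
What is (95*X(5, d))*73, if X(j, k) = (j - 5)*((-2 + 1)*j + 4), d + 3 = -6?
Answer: 0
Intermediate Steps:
d = -9 (d = -3 - 6 = -9)
X(j, k) = (-5 + j)*(4 - j) (X(j, k) = (-5 + j)*(-j + 4) = (-5 + j)*(4 - j))
(95*X(5, d))*73 = (95*(-20 - 1*5² + 9*5))*73 = (95*(-20 - 1*25 + 45))*73 = (95*(-20 - 25 + 45))*73 = (95*0)*73 = 0*73 = 0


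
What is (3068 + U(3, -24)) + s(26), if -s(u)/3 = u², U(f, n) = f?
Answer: 1043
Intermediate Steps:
s(u) = -3*u²
(3068 + U(3, -24)) + s(26) = (3068 + 3) - 3*26² = 3071 - 3*676 = 3071 - 2028 = 1043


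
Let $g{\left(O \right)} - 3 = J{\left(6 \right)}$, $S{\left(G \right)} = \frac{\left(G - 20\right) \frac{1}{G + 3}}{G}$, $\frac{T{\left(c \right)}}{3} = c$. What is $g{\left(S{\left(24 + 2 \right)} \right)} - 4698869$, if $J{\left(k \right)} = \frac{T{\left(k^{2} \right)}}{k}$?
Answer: $-4698848$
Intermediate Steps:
$T{\left(c \right)} = 3 c$
$S{\left(G \right)} = \frac{-20 + G}{G \left(3 + G\right)}$ ($S{\left(G \right)} = \frac{\left(-20 + G\right) \frac{1}{3 + G}}{G} = \frac{\frac{1}{3 + G} \left(-20 + G\right)}{G} = \frac{-20 + G}{G \left(3 + G\right)}$)
$J{\left(k \right)} = 3 k$ ($J{\left(k \right)} = \frac{3 k^{2}}{k} = 3 k$)
$g{\left(O \right)} = 21$ ($g{\left(O \right)} = 3 + 3 \cdot 6 = 3 + 18 = 21$)
$g{\left(S{\left(24 + 2 \right)} \right)} - 4698869 = 21 - 4698869 = -4698848$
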